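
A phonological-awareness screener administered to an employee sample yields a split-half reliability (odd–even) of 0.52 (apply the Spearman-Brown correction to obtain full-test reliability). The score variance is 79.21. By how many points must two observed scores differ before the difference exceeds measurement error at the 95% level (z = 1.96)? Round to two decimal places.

13.86

σ = 79.21^(1/2) = 8.9000
Full-length reliability (Spearman-Brown) = 2(0.52)/(1+0.52) ≈ 0.6842
SEM = 8.9000·√(1 − 0.6842) ≈ 5.0014
SE_diff = SEM · √2 ≈ 5.0014 · 1.4142 ≈ 7.0730
Minimum reliable difference = 1.96 · SE_diff ≈ 1.96 · 7.0730 ≈ 13.8631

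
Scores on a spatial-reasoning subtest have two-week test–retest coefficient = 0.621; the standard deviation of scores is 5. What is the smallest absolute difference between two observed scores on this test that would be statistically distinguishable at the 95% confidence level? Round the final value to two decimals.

8.53

The standard error of measurement is 5.0000·√(1 − 0.6210) ≈ 5.0000·0.6156 ≈ 3.0781.
Standard error of the difference = 3.0781·√2 ≈ 4.3532
Minimum reliable difference = 1.96 · SE_diff ≈ 1.96 · 4.3532 ≈ 8.5322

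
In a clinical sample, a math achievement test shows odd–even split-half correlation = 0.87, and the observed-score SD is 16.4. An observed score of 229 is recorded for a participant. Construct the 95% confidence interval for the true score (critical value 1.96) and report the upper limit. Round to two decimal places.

Full-length reliability (Spearman-Brown) = 2(0.87)/(1+0.87) ≈ 0.9305
The standard error of measurement is 16.4000×√(1 − 0.9305) ≈ 16.4000×0.2637 ≈ 4.3241.
Half-width = 1.96×4.3241 ≈ 8.4752
Upper limit = 229 + 8.4752 ≈ 237.4752

237.48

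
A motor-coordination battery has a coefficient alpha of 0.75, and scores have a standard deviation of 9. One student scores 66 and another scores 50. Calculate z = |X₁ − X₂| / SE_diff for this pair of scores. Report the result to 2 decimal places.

SEM = 9.00000*√(1 − 0.75000) ≈ 4.50000
SE_diff = SEM * √2 ≈ 4.50000 * 1.41421 ≈ 6.36396
z = 16 / 6.36396 ≈ 2.51416

2.51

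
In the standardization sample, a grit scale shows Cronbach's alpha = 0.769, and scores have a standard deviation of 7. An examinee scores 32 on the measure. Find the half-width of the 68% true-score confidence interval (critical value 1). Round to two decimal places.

SEM = 7.00000×√(1 − 0.76900) ≃ 3.36437
Margin = 1 × 3.36437 ≃ 3.36437

3.36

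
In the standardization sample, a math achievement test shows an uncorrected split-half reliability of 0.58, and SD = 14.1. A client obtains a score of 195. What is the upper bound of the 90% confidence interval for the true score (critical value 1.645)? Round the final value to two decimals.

206.96

Spearman-Brown: r = 2(0.58) / (1 + 0.58) = 1.1600 / 1.5800 ≈ 0.7342
SEM = 14.1000 × √(1 − 0.7342) = 14.1000 × √0.2658 ≈ 14.1000 × 0.5156 ≈ 7.2697
Margin = 1.645 × 7.2697 ≈ 11.9586
Upper limit = 195 + 11.9586 ≈ 206.9586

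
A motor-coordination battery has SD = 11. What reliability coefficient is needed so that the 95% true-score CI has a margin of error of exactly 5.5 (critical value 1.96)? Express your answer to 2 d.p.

Required SEM = 5.5 / 1.96 ≈ 2.8061
Required reliability = 1 − (SEM/SD)² = 1 − 0.0651 ≈ 0.9349

0.93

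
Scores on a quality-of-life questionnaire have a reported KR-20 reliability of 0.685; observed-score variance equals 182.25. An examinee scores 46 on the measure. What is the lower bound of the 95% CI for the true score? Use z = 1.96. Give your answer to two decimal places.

31.15

SD = √182.25 ≈ 13.500
SEM = 13.500*√(1 − 0.685) ≈ 7.577
1.96 * SEM ≈ 14.851
Lower bound: 46 − 14.851 = 31.149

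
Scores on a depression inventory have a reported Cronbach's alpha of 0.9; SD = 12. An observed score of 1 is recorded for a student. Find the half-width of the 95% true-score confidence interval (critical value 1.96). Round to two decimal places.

SEM = 12.000·√(1 − 0.900) ≈ 3.795
Margin = 1.96 · 3.795 ≈ 7.438

7.44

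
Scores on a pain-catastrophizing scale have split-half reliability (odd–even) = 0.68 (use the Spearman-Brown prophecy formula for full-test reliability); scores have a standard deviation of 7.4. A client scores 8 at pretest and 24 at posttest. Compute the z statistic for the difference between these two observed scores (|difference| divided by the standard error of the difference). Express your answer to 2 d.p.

Spearman-Brown: r = 2(0.68) / (1 + 0.68) = 1.360 / 1.680 ≈ 0.810
SEM = 7.400*√(1 − 0.810) ≈ 3.230
Standard error of the difference = 3.230·√2 ≈ 4.567
z = |8 − 24| / 4.567 = 16 / 4.567 ≈ 3.503

3.50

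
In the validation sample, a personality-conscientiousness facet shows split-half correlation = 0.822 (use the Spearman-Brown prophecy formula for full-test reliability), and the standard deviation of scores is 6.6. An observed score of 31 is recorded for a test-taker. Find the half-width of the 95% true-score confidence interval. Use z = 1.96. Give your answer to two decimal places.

4.04

r_full = 2·0.822 / (1 + 0.822) ≃ 0.902
SEM = 6.600 × √(1 − 0.902) = 6.600 × √0.098 ≃ 6.600 × 0.313 ≃ 2.063
Half-width = 1.96×2.063 ≃ 4.043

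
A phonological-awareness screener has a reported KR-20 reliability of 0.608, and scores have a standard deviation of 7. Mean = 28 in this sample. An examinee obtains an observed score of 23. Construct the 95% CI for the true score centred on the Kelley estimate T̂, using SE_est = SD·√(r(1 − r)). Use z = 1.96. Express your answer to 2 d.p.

[18.26, 31.66]

T̂ = r·X + (1 − r)·M = 0.60800×23 + 0.39200×28 = 13.98400 + 10.97600 ≈ 24.96000
SE_est = 7.00000×√(0.60800×0.39200) ≈ 3.41738
95% CI: 24.96000 ± 6.69806 ≈ (18.26194, 31.65806)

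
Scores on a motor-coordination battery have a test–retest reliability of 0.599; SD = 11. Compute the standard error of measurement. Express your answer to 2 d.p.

6.97

SEM = 11.0000×√(1 − 0.5990) ≈ 6.9657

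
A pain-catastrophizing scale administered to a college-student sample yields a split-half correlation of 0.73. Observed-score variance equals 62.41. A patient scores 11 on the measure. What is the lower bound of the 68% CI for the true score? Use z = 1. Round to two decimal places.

7.88

σ = 62.41^(1/2) = 7.90000
Full-length reliability (Spearman-Brown) = 2(0.73)/(1+0.73) ≃ 0.84393
SEM = 7.90000 * √(1 − 0.84393) = 7.90000 * √0.15607 ≃ 7.90000 * 0.39506 ≃ 3.12094
Half-width = 1*3.12094 ≃ 3.12094
Lower limit = 11 − 3.12094 ≃ 7.87906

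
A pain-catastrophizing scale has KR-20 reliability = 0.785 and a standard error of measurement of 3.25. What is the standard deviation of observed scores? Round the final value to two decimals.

7.01

SD = 3.25 / √(1 − 0.785) ≈ 7.009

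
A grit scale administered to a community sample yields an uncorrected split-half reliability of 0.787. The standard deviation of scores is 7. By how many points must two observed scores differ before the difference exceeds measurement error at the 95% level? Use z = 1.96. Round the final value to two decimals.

6.70

Spearman-Brown: r = 2(0.787) / (1 + 0.787) = 1.574 / 1.787 ≈ 0.881
The standard error of measurement is 7.000×√(1 − 0.881) ≈ 7.000×0.345 ≈ 2.417.
Standard error of the difference = 2.417·√2 ≈ 3.418
Smallest detectable difference = 1.96×3.418 ≈ 6.699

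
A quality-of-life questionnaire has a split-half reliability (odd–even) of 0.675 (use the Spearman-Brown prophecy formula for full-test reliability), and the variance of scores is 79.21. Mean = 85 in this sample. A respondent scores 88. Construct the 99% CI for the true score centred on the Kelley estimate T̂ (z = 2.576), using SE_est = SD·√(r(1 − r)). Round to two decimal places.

SD = √79.21 ≈ 8.9000
Spearman-Brown: r = 2(0.675) / (1 + 0.675) = 1.3500 / 1.6750 ≈ 0.8060
T̂ = r·X + (1 − r)·M = 0.8060*88 + 0.1940*85 ≈ 70.9254 + 16.4925 ≈ 87.4179
SE_est = SD * √(r(1 − r)) = 8.9000 * √0.1564 ≈ 8.9000 * 0.3955 ≈ 3.5195
CI = 87.4179 ± 2.576 * 3.5195 → [78.3516, 96.4842]

[78.35, 96.48]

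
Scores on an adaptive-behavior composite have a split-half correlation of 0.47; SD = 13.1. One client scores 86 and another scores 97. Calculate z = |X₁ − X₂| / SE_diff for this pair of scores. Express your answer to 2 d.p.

0.99

Full-length reliability (Spearman-Brown) = 2(0.47)/(1+0.47) ≃ 0.6395
SEM = 13.1000×√(1 − 0.6395) ≃ 7.8659
Standard error of the difference = 7.8659·√2 ≃ 11.1241
z = |86 − 97| / 11.1241 = 11 / 11.1241 ≃ 0.9888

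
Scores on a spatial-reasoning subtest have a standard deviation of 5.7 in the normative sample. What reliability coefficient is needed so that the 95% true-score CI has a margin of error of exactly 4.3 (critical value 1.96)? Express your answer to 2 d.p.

Required SEM = 4.3 / 1.96 ≈ 2.19388
Required reliability = 1 − (SEM/SD)² = 1 − 0.14814 ≈ 0.85186

0.85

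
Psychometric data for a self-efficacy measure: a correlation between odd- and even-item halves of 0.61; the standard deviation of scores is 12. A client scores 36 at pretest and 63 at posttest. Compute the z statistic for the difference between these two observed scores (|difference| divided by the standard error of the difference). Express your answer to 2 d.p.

3.23

r_full = 2·0.61 / (1 + 0.61) ≈ 0.7578
SEM = 12.0000 × √(1 − 0.7578) = 12.0000 × √0.2422 ≈ 12.0000 × 0.4922 ≈ 5.9061
SE_diff = √2 × SEM ≈ 8.3525
z = 27 / 8.3525 ≈ 3.2326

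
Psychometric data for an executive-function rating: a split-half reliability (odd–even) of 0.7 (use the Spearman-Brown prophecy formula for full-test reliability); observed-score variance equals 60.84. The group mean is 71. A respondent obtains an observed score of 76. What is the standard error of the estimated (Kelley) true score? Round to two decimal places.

2.97

σ = 60.84^(1/2) = 7.80000
Full-length reliability (Spearman-Brown) = 2(0.7)/(1+0.7) ≈ 0.82353
SE_est = SD × √(r(1 − r)) = 7.80000 × √0.14533 ≈ 7.80000 × 0.38122 ≈ 2.97352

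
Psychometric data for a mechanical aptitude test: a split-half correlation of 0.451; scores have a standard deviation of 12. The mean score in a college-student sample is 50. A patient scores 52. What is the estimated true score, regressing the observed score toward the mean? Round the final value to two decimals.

Spearman-Brown: r = 2(0.451) / (1 + 0.451) = 0.902 / 1.451 ≈ 0.622
T̂ = r·X + (1 − r)·M = 0.622·52 + 0.378·50 ≈ 32.325 + 18.918 ≈ 51.243

51.24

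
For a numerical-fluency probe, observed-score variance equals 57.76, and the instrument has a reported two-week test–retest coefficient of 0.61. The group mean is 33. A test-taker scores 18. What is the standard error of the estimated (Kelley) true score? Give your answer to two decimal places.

SD = √57.76 ≈ 7.600
SE_est = SD × √(r(1 − r)) = 7.600 × √0.238 ≈ 7.600 × 0.488 ≈ 3.707

3.71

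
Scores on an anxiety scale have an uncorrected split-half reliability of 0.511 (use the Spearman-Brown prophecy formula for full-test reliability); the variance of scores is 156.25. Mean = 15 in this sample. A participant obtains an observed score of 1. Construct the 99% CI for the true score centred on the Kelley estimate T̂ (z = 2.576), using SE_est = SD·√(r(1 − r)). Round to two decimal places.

σ = 156.25^(1/2) = 12.500
r_full = 2·0.511 / (1 + 0.511) ≈ 0.676
T̂ = 0.676(1) + 0.324(15) ≈ 5.531
SE_est = 12.500×√(0.676×0.324) ≈ 5.848
CI = 5.531 ± 2.576 × 5.848 → [-9.534, 20.596]

[-9.53, 20.60]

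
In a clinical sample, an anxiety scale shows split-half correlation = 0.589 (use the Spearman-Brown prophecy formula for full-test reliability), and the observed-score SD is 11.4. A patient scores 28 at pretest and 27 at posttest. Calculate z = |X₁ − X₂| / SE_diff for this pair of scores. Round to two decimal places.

Full-length reliability (Spearman-Brown) = 2(0.589)/(1+0.589) ≃ 0.74135
SEM = 11.40000 * √(1 − 0.74135) = 11.40000 * √0.25865 ≃ 11.40000 * 0.50858 ≃ 5.79781
SE_diff = √2 * SEM ≃ 8.19934
z = 1 / 8.19934 ≃ 0.12196

0.12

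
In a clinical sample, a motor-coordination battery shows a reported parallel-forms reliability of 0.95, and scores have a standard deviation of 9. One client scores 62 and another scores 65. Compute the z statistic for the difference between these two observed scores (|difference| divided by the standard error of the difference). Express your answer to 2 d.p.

SEM = 9.000 · √(1 − 0.950) = 9.000 · √0.050 ≈ 9.000 · 0.224 ≈ 2.012
SE_diff = √2 · SEM ≈ 2.846
z = 3 / 2.846 ≈ 1.054

1.05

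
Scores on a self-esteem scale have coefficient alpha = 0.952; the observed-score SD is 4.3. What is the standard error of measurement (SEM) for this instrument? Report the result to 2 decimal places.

SEM = 4.300·√(1 − 0.952) ≈ 0.942

0.94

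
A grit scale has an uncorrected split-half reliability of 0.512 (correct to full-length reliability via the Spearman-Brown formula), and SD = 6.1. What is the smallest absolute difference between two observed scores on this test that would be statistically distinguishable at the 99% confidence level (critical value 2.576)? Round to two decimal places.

12.62

Spearman-Brown: r = 2(0.512) / (1 + 0.512) = 1.0240 / 1.5120 ≈ 0.6772
The standard error of measurement is 6.1000×√(1 − 0.6772) ≈ 6.1000×0.5681 ≈ 3.4655.
Standard error of the difference = 3.4655·√2 ≈ 4.9009
Smallest detectable difference = 2.576×4.9009 ≈ 12.6248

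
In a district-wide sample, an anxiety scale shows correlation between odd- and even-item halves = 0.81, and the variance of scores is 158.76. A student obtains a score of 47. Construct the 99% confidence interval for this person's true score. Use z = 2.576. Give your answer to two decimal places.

σ = 158.76^(1/2) = 12.600
Full-length reliability (Spearman-Brown) = 2(0.81)/(1+0.81) ≃ 0.895
SEM = 12.600*√(1 − 0.895) ≃ 4.082
Margin = 2.576 * 4.082 ≃ 10.516
Interval: (36.484, 57.516)

[36.48, 57.52]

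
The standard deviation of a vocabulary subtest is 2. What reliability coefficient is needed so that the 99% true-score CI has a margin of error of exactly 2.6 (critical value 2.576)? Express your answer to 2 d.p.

Required SEM = 2.6 / 2.576 ≃ 1.0093
r = 1 − (1.0093/2)² ≃ 1 − 0.2547 ≃ 0.7453

0.75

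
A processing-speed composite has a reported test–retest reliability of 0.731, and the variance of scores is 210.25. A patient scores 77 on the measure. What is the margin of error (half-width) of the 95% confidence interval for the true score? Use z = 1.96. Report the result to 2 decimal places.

14.74

SD = √210.25 ≈ 14.50000
SEM = 14.50000 * √(1 − 0.73100) = 14.50000 * √0.26900 ≈ 14.50000 * 0.51865 ≈ 7.52046
1.96 * SEM ≈ 14.74009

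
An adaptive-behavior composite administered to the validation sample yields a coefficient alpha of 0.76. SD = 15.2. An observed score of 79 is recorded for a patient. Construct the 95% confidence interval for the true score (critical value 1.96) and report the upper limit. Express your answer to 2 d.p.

SEM = 15.20000×√(1 − 0.76000) ≈ 7.44645
Margin = 1.96 × 7.44645 ≈ 14.59504
Upper bound: 79 + 14.59504 = 93.59504

93.60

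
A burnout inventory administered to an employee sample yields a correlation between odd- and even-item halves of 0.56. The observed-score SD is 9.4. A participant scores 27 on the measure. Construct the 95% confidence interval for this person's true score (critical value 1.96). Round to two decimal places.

[17.22, 36.78]

r_full = 2·0.56 / (1 + 0.56) ≈ 0.71795
The standard error of measurement is 9.40000·√(1 − 0.71795) ≈ 9.40000·0.53109 ≈ 4.99220.
Half-width = 1.96·4.99220 ≈ 9.78471
Interval: (17.21529, 36.78471)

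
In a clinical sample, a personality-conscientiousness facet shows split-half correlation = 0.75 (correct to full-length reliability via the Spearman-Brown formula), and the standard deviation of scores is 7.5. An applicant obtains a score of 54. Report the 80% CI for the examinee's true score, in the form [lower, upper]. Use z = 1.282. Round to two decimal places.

[50.37, 57.63]

Full-length reliability (Spearman-Brown) = 2(0.75)/(1+0.75) ≈ 0.8571
The standard error of measurement is 7.5000·√(1 − 0.8571) ≈ 7.5000·0.3780 ≈ 2.8347.
1.282 · SEM ≈ 3.6341
80% CI: 54 ± 3.6341 = [50.3659, 57.6341]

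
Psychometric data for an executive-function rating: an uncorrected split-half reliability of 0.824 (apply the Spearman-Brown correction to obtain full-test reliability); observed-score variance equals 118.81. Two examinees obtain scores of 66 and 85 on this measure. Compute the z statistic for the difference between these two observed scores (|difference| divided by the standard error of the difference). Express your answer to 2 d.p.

SD = √118.81 ≈ 10.900
Spearman-Brown: r = 2(0.824) / (1 + 0.824) = 1.648 / 1.824 ≈ 0.904
SEM = 10.900 * √(1 − 0.904) = 10.900 * √0.096 ≈ 10.900 * 0.311 ≈ 3.386
SE_diff = SEM * √2 ≈ 3.386 * 1.414 ≈ 4.788
z = 19 / 4.788 ≈ 3.968

3.97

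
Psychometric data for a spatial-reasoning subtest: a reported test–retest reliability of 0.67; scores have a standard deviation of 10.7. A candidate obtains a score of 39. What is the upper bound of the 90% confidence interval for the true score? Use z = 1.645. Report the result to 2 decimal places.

49.11

SEM = 10.70000 * √(1 − 0.67000) = 10.70000 * √0.33000 ≈ 10.70000 * 0.57446 ≈ 6.14668
Margin = 1.645 * 6.14668 ≈ 10.11129
Upper limit = 39 + 10.11129 ≈ 49.11129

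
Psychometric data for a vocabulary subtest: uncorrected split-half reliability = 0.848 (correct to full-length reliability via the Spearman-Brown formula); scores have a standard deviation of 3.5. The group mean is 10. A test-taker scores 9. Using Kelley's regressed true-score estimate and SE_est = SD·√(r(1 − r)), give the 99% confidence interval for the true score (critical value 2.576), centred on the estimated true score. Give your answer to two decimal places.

[6.61, 11.56]

r_full = 2·0.848 / (1 + 0.848) ≈ 0.918
T̂ = 0.918(9) + 0.082(10) ≈ 9.082
SE_est = 3.500·√[r(1 − r)] ≈ 0.962
99% CI: 9.082 ± 2.477 ≈ (6.605, 11.559)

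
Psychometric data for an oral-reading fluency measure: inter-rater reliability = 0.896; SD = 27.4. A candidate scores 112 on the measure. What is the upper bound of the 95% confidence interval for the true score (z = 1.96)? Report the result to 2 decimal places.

SEM = 27.4000×√(1 − 0.8960) ≈ 8.8362
1.96 × SEM ≈ 17.3190
Upper limit = 112 + 17.3190 ≈ 129.3190

129.32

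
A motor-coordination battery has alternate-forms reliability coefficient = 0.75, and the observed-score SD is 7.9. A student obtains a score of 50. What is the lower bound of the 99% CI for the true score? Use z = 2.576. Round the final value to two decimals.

The standard error of measurement is 7.90000*√(1 − 0.75000) ≃ 7.90000*0.50000 ≃ 3.95000.
2.576 * SEM ≃ 10.17520
Lower limit = 50 − 10.17520 ≃ 39.82480

39.82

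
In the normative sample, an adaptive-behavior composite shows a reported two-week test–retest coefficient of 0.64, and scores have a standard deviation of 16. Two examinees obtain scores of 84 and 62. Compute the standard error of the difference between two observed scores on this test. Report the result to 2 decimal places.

SEM = 16.00000 · √(1 − 0.64000) = 16.00000 · √0.36000 ≈ 16.00000 · 0.60000 ≈ 9.60000
SE_diff = SEM · √2 ≈ 9.60000 · 1.41421 ≈ 13.57645

13.58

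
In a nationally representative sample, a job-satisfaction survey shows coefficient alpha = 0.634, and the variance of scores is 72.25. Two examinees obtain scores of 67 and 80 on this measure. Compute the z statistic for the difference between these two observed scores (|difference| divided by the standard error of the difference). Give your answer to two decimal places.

SD = √72.25 ≈ 8.50000
The standard error of measurement is 8.50000*√(1 − 0.63400) ≈ 8.50000*0.60498 ≈ 5.14232.
SE_diff = √2 * SEM ≈ 7.27234
z = |67 − 80| / 7.27234 = 13 / 7.27234 ≈ 1.78759

1.79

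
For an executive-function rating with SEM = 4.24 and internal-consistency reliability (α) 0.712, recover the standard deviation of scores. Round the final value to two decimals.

σ = SEM·(1 − r)^(−1/2) ≈ 4.24*1.863 ≈ 7.901

7.90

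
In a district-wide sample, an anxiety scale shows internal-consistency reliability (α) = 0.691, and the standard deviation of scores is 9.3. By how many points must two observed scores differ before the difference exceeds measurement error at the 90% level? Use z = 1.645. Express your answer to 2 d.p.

SEM = 9.300·√(1 − 0.691) ≈ 5.170
Standard error of the difference = 5.170·√2 ≈ 7.311
Smallest detectable difference = 1.645·7.311 ≈ 12.027

12.03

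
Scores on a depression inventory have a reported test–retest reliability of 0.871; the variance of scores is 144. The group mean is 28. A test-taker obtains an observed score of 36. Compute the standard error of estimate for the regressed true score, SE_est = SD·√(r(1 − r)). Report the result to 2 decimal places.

4.02

σ = 144^(1/2) = 12.0000
SE_est = 12.0000·√[r(1 − r)] ≈ 4.0224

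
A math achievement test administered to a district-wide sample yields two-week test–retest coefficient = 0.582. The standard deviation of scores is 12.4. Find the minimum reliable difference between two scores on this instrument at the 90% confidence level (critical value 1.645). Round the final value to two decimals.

SEM = 12.4000 × √(1 − 0.5820) = 12.4000 × √0.4180 ≃ 12.4000 × 0.6465 ≃ 8.0170
Standard error of the difference = 8.0170·√2 ≃ 11.3377
Smallest detectable difference = 1.645×11.3377 ≃ 18.6505

18.65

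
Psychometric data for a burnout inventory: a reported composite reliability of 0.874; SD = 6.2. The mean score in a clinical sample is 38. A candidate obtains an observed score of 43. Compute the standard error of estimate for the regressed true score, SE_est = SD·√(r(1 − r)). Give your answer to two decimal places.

SE_est = SD × √(r(1 − r)) = 6.2000 × √0.1101 ≃ 6.2000 × 0.3318 ≃ 2.0575

2.06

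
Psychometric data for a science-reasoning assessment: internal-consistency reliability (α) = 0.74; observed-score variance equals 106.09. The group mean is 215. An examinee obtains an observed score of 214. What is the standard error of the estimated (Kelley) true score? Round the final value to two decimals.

4.52

SD = √106.09 = 10.30000
SE_est = SD × √(r(1 − r)) = 10.30000 × √0.19240 ≈ 10.30000 × 0.43863 ≈ 4.51793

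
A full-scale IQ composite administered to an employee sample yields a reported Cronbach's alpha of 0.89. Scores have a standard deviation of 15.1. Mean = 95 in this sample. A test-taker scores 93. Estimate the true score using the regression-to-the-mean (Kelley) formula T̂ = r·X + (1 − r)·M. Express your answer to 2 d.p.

93.22

Estimated true score = 0.8900×93 + (1 − 0.8900)×95 ≈ 93.2200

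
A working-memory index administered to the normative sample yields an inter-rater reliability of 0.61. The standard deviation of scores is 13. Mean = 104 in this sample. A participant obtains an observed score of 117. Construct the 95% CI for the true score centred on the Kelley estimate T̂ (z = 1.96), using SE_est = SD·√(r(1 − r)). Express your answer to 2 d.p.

[99.50, 124.36]

T̂ = r·X + (1 − r)·M = 0.6100*117 + 0.3900*104 = 71.3700 + 40.5600 ≈ 111.9300
SE_est = SD * √(r(1 − r)) = 13.0000 * √0.2379 ≈ 13.0000 * 0.4877 ≈ 6.3407
95% CI: 111.9300 ± 12.4279 ≈ (99.5021, 124.3579)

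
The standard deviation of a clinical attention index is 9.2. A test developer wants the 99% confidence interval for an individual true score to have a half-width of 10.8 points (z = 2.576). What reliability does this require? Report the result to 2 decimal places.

Required SEM = 10.8 / 2.576 ≈ 4.193
r = 1 − (SEM / SD)² = 1 − (4.193 / 9.2)² ≈ 1 − 0.208 ≈ 0.792

0.79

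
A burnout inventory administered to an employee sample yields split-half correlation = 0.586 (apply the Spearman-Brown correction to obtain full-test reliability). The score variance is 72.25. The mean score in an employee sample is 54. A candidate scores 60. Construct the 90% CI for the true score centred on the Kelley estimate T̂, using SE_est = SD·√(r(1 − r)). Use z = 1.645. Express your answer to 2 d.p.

[52.29, 64.57]

SD = √72.25 = 8.5000
Spearman-Brown: r = 2(0.586) / (1 + 0.586) = 1.1720 / 1.5860 ≈ 0.7390
T̂ = 0.7390(60) + 0.2610(54) ≈ 58.4338
SE_est = SD * √(r(1 − r)) = 8.5000 * √0.1929 ≈ 8.5000 * 0.4392 ≈ 3.7332
CI = 58.4338 ± 1.645 * 3.7332 → [52.2927, 64.5749]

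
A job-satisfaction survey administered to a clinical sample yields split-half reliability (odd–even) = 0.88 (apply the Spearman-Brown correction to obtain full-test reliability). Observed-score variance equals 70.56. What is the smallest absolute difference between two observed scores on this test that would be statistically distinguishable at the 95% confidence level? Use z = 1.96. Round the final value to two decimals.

SD = √70.56 = 8.4000
Spearman-Brown: r = 2(0.88) / (1 + 0.88) = 1.7600 / 1.8800 ≈ 0.9362
SEM = 8.4000 · √(1 − 0.9362) = 8.4000 · √0.0638 ≈ 8.4000 · 0.2526 ≈ 2.1222
SE_diff = √2 · SEM ≈ 3.0013
Minimum reliable difference = 1.96 · SE_diff ≈ 1.96 · 3.0013 ≈ 5.8825

5.88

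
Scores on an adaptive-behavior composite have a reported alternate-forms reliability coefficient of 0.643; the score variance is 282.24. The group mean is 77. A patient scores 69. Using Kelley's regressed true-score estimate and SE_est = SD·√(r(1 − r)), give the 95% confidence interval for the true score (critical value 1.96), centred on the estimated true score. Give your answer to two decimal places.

[56.08, 87.63]

σ = 282.24^(1/2) = 16.8000
T̂ = r·X + (1 − r)·M = 0.6430×69 + 0.3570×77 = 44.3670 + 27.4890 ≈ 71.8560
SE_est = 16.8000×√(0.6430×0.3570) ≈ 8.0491
95% CI: 71.8560 ± 15.7763 ≈ (56.0797, 87.6323)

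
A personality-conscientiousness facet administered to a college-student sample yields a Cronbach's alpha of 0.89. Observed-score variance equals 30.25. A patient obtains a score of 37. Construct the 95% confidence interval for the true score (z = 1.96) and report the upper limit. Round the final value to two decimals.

40.58

σ = 30.25^(1/2) = 5.5000
The standard error of measurement is 5.5000*√(1 − 0.8900) ≈ 5.5000*0.3317 ≈ 1.8241.
Margin = 1.96 * 1.8241 ≈ 3.5753
Upper bound: 37 + 3.5753 = 40.5753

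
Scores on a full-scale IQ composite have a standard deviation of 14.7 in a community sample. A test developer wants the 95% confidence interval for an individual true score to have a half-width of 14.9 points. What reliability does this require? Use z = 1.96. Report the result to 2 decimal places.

0.73

SEM needed = half-width / z = 14.9/1.96 ≃ 7.602
r = 1 − (SEM / SD)² = 1 − (7.602 / 14.7)² ≃ 1 − 0.267 ≃ 0.733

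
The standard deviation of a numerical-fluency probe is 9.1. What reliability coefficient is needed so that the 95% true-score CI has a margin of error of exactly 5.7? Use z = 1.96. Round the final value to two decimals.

0.90

SEM needed = half-width / z = 5.7/1.96 ≃ 2.9082
r = 1 − (2.9082/9.1)² ≃ 1 − 0.1021 ≃ 0.8979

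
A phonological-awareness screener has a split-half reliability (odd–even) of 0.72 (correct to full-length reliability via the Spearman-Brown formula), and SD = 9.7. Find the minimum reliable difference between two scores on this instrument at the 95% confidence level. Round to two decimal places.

Full-length reliability (Spearman-Brown) = 2(0.72)/(1+0.72) ≈ 0.837
SEM = 9.700 · √(1 − 0.837) = 9.700 · √0.163 ≈ 9.700 · 0.403 ≈ 3.914
SE_diff = √2 · SEM ≈ 5.535
Smallest detectable difference = 1.96·5.535 ≈ 10.848

10.85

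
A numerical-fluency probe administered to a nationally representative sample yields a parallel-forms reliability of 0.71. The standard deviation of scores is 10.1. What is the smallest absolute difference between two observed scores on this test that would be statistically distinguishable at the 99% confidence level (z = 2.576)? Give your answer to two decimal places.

SEM = 10.10000×√(1 − 0.71000) ≈ 5.43902
Standard error of the difference = 5.43902·√2 ≈ 7.69193
Smallest detectable difference = 2.576×7.69193 ≈ 19.81441

19.81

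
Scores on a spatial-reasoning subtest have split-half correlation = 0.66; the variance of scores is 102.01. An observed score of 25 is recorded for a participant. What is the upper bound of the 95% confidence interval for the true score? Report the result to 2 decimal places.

33.96

SD = √102.01 = 10.1000
r_full = 2·0.66 / (1 + 0.66) ≈ 0.7952
The standard error of measurement is 10.1000*√(1 − 0.7952) ≈ 10.1000*0.4526 ≈ 4.5710.
Margin = 1.96 * 4.5710 ≈ 8.9591
Upper bound: 25 + 8.9591 = 33.9591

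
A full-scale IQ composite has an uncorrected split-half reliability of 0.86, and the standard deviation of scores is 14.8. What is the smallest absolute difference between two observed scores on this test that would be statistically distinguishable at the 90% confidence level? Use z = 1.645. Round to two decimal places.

9.45

r_full = 2·0.86 / (1 + 0.86) ≈ 0.925
SEM = 14.800 × √(1 − 0.925) = 14.800 × √0.075 ≈ 14.800 × 0.274 ≈ 4.060
Standard error of the difference = 4.060·√2 ≈ 5.742
Smallest detectable difference = 1.645×5.742 ≈ 9.446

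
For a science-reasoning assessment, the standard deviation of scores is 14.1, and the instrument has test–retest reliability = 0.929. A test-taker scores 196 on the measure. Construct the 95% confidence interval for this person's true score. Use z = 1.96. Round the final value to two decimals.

[188.64, 203.36]

SEM = 14.100·√(1 − 0.929) ≈ 3.757
Half-width = 1.96·3.757 ≈ 7.364
Interval: (188.636, 203.364)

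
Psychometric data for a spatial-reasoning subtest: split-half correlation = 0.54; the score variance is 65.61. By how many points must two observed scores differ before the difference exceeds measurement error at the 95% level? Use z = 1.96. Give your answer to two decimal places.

12.27

SD = √65.61 = 8.100
Spearman-Brown: r = 2(0.54) / (1 + 0.54) = 1.080 / 1.540 ≃ 0.701
The standard error of measurement is 8.100*√(1 − 0.701) ≃ 8.100*0.547 ≃ 4.427.
SE_diff = SEM * √2 ≃ 4.427 * 1.414 ≃ 6.261
Minimum reliable difference = 1.96 * SE_diff ≃ 1.96 * 6.261 ≃ 12.271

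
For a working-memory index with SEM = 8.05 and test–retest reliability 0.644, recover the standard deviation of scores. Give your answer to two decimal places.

σ = SEM·(1 − r)^(−1/2) ≃ 8.05*1.676 ≃ 13.492

13.49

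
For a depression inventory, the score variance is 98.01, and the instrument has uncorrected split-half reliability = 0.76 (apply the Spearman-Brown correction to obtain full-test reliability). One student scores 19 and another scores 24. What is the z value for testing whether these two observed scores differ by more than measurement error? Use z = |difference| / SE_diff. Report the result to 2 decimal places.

0.97

σ = 98.01^(1/2) = 9.900
r_full = 2·0.76 / (1 + 0.76) ≃ 0.864
SEM = 9.900*√(1 − 0.864) ≃ 3.656
Standard error of the difference = 3.656·√2 ≃ 5.170
z = |19 − 24| / 5.170 = 5 / 5.170 ≃ 0.967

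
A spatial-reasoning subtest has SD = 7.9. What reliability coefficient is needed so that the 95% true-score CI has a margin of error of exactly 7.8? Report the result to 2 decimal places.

SEM needed = half-width / z = 7.8/1.96 ≈ 3.97959
r = 1 − (3.97959/7.9)² ≈ 1 − 0.25376 ≈ 0.74624

0.75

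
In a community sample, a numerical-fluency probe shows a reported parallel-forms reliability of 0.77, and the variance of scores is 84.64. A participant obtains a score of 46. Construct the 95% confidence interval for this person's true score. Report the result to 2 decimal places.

SD = √84.64 = 9.200
SEM = 9.200×√(1 − 0.770) ≈ 4.412
Margin = 1.96 × 4.412 ≈ 8.648
95% CI: 46 ± 8.648 = [37.352, 54.648]

[37.35, 54.65]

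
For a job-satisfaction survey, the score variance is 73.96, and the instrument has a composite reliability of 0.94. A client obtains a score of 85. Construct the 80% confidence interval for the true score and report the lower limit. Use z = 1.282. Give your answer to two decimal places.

σ = 73.96^(1/2) = 8.6000
The standard error of measurement is 8.6000*√(1 − 0.9400) ≈ 8.6000*0.2449 ≈ 2.1066.
1.282 * SEM ≈ 2.7006
Lower limit = 85 − 2.7006 ≈ 82.2994

82.30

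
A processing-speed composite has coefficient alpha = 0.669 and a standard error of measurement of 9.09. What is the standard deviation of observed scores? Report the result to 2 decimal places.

15.80

SD = 9.09 / √(1 − 0.669) ≈ 15.7997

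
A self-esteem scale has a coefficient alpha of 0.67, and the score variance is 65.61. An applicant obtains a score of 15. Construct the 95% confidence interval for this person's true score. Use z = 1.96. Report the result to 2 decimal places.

SD = √65.61 = 8.100
SEM = 8.100×√(1 − 0.670) ≃ 4.653
1.96 × SEM ≃ 9.120
Interval: (5.880, 24.120)

[5.88, 24.12]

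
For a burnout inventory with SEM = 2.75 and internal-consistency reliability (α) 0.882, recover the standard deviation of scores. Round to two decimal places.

8.01

SD = 2.75 / √(1 − 0.882) ≈ 8.006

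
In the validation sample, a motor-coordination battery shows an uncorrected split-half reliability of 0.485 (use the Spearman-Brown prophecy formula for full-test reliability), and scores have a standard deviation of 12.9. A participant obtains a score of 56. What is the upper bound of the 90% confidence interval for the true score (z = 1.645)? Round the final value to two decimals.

68.50

r_full = 2·0.485 / (1 + 0.485) ≈ 0.6532
SEM = 12.9000×√(1 − 0.6532) ≈ 7.5968
Margin = 1.645 × 7.5968 ≈ 12.4967
Upper limit = 56 + 12.4967 ≈ 68.4967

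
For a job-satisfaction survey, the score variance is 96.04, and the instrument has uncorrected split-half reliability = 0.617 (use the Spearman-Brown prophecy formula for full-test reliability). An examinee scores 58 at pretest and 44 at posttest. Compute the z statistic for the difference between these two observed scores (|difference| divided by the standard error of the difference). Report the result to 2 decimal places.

σ = 96.04^(1/2) = 9.8000
Full-length reliability (Spearman-Brown) = 2(0.617)/(1+0.617) ≈ 0.7631
The standard error of measurement is 9.8000*√(1 − 0.7631) ≈ 9.8000*0.4867 ≈ 4.7695.
SE_diff = √2 * SEM ≈ 6.7451
z = 14 / 6.7451 ≈ 2.0756

2.08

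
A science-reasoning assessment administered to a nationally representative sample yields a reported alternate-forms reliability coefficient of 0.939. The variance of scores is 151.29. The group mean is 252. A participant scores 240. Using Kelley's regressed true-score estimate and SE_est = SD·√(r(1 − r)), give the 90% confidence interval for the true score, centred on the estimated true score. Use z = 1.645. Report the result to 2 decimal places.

[235.89, 245.57]

σ = 151.29^(1/2) = 12.30000
Estimated true score = 0.93900*240 + (1 − 0.93900)*252 ≃ 240.73200
SE_est = SD * √(r(1 − r)) = 12.30000 * √0.05728 ≃ 12.30000 * 0.23933 ≃ 2.94376
CI = 240.73200 ± 1.645 * 2.94376 → [235.88951, 245.57449]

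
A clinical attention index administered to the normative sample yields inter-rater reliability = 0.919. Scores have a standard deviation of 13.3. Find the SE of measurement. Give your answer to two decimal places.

SEM = 13.300*√(1 − 0.919) ≃ 3.785

3.79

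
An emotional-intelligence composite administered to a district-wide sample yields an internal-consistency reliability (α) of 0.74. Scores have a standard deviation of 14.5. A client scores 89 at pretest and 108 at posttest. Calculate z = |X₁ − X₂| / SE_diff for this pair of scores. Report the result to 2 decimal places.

1.82

SEM = 14.5000 * √(1 − 0.7400) = 14.5000 * √0.2600 ≈ 14.5000 * 0.5099 ≈ 7.3936
SE_diff = SEM * √2 ≈ 7.3936 * 1.4142 ≈ 10.4561
z = 19 / 10.4561 ≈ 1.8171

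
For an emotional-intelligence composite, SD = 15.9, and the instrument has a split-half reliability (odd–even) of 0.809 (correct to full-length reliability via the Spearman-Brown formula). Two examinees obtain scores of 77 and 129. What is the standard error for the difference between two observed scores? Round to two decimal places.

Spearman-Brown: r = 2(0.809) / (1 + 0.809) = 1.6180 / 1.8090 ≈ 0.8944
SEM = 15.9000*√(1 − 0.8944) ≈ 5.1665
SE_diff = √2 * SEM ≈ 7.3065

7.31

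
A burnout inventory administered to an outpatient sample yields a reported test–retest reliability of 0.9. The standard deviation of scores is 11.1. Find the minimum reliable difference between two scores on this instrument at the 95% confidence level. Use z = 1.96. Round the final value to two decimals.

9.73

SEM = 11.1000 · √(1 − 0.9000) = 11.1000 · √0.1000 ≈ 11.1000 · 0.3162 ≈ 3.5101
SE_diff = SEM · √2 ≈ 3.5101 · 1.4142 ≈ 4.9641
Minimum reliable difference = 1.96 · SE_diff ≈ 1.96 · 4.9641 ≈ 9.7296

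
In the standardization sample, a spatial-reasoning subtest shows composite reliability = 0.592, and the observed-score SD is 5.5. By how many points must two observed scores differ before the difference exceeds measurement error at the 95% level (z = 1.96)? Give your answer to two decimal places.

SEM = 5.50000 * √(1 − 0.59200) = 5.50000 * √0.40800 ≃ 5.50000 * 0.63875 ≃ 3.51312
Standard error of the difference = 3.51312·√2 ≃ 4.96830
Smallest detectable difference = 1.96*4.96830 ≃ 9.73787

9.74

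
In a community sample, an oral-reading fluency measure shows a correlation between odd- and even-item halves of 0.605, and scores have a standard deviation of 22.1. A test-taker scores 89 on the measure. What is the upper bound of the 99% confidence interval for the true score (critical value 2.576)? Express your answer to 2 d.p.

Spearman-Brown: r = 2(0.605) / (1 + 0.605) = 1.2100 / 1.6050 ≈ 0.7539
The standard error of measurement is 22.1000×√(1 − 0.7539) ≈ 22.1000×0.4961 ≈ 10.9636.
2.576 × SEM ≈ 28.2422
Upper limit = 89 + 28.2422 ≈ 117.2422

117.24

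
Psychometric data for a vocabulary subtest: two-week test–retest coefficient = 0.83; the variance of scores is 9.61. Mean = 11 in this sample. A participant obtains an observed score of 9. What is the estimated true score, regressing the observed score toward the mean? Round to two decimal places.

9.34

Estimated true score = 0.83000·9 + (1 − 0.83000)·11 ≈ 9.34000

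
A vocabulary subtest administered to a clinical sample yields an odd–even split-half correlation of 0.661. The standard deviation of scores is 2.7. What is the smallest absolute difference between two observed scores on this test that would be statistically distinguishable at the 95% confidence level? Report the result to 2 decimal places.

3.38

r_full = 2·0.661 / (1 + 0.661) ≈ 0.79591
SEM = 2.70000 * √(1 − 0.79591) = 2.70000 * √0.20409 ≈ 2.70000 * 0.45177 ≈ 1.21977
SE_diff = √2 * SEM ≈ 1.72502
Minimum reliable difference = 1.96 * SE_diff ≈ 1.96 * 1.72502 ≈ 3.38104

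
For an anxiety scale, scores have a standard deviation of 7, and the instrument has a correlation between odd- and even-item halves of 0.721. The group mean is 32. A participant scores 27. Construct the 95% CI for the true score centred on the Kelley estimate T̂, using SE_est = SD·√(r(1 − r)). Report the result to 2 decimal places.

[22.75, 32.87]

r_full = 2·0.721 / (1 + 0.721) ≈ 0.8379
T̂ = 0.8379(27) + 0.1621(32) ≈ 27.8106
SE_est = 7.0000·√(0.8379·0.1621) ≈ 2.5799
95% CI: 27.8106 ± 5.0566 ≈ (22.7540, 32.8672)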